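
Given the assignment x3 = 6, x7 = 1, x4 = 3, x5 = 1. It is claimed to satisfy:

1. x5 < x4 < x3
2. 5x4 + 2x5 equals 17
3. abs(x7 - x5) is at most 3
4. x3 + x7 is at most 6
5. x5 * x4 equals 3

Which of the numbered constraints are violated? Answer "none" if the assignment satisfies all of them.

1. values 1 < 3 < 6  yes
2. 5x4 + 2x5 = 5(3) + 2(1) = 17  yes
3. abs(1 - 1) = 0; 0 ≤ 3  yes
4. x3 + x7 = 6 + 1 = 7; 7 > 6, bound 6 not met  no
5. x5 * x4 = 1 * 3 = 3  yes

Constraint 4 is violated.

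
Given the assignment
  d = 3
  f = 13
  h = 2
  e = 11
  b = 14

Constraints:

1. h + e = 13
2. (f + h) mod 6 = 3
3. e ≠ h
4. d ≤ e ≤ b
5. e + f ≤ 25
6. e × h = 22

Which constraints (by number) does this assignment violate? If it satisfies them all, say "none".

All constraints are satisfied.

1. h + e = 2 + 11 = 13  true
2. f + h = 15; 15 mod 6 = 3  true
3. e = 11, h = 2; distinct  true
4. values 3 ≤ 11 ≤ 14  true
5. e + f = 11 + 13 = 24; 24 ≤ 25  true
6. e × h = 11 × 2 = 22  true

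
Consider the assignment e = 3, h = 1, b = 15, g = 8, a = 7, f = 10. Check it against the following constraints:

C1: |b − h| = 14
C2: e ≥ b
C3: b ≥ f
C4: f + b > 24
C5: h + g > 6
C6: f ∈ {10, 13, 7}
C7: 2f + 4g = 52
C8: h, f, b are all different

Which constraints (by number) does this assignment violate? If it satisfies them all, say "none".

C1: |15 − 1| = 14  ✔
C2: e = 3, b = 15; 3 < 15 (want ≥)  ✘
C3: b = 15, f = 10; 15 ≥ 10  ✔
C4: f + b = 10 + 15 = 25; 25 > 24  ✔
C5: h + g = 1 + 8 = 9; 9 > 6  ✔
C6: f = 10 is in {10, 13, 7}  ✔
C7: 2f + 4g = 2(10) + 4(8) = 52  ✔
C8: values 1, 10, 15 are pairwise distinct  ✔

Constraint 2 does not hold.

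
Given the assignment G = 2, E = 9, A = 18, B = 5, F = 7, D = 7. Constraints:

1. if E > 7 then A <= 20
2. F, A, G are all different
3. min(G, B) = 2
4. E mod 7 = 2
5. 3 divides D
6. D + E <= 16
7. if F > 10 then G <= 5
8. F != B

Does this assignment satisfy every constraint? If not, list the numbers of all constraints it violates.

1. E = 9 > 7, so we need A ≤ 20; A = 18 ≤ 20 — holds.
2. values 7, 18, 2 are pairwise distinct — holds.
3. min(2, 5) = 2 — holds.
4. 9 mod 7 = 2 — holds.
5. 7 = 3*2 + 1, so 3 does not divide 7 — fails.
6. D + E = 7 + 9 = 16; 16 ≤ 16 — holds.
7. F = 7, not > 10; antecedent false, conditional vacuously true — holds.
8. F = 7, B = 5; distinct — holds.

Constraint 5 is violated.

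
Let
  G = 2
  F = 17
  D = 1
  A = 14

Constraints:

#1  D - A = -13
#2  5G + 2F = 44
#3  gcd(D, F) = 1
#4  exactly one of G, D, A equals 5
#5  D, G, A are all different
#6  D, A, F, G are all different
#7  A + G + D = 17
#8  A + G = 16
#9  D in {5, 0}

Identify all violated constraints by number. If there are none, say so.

#1 D - A = 1 - 14 = -13  ✓
#2 5G + 2F = 5(2) + 2(17) = 44  ✓
#3 gcd(1, 17) = 1  ✓
#4 G=2, D=1, A=14; 0 of them equal 5, not exactly one  ✗
#5 values 1, 2, 14 are pairwise distinct  ✓
#6 values 1, 14, 17, 2 are pairwise distinct  ✓
#7 A + G + D = 14 + 2 + 1 = 17  ✓
#8 A + G = 14 + 2 = 16  ✓
#9 D = 1 is not in {5, 0}  ✗

No — constraints 4, 9 are not satisfied.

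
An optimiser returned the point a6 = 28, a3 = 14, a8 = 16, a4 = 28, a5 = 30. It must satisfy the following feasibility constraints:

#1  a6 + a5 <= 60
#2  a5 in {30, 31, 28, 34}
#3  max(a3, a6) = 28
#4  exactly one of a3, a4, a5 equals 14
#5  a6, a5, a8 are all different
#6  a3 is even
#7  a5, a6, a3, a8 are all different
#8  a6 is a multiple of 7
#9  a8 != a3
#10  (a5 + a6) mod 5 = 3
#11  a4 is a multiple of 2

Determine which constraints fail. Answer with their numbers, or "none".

None — every constraint holds.

#1 a6 + a5 = 28 + 30 = 58; 58 ≤ 60 — holds.
#2 a5 = 30 is in {30, 31, 28, 34} — holds.
#3 max(14, 28) = 28 — holds.
#4 a3=14, a4=28, a5=30; 1 of them equals 14 — holds.
#5 values 28, 30, 16 are pairwise distinct — holds.
#6 a3 = 14 is even — holds.
#7 values 30, 28, 14, 16 are pairwise distinct — holds.
#8 28 / 7 = 4, so 7 divides 28 — holds.
#9 a8 = 16, a3 = 14; distinct — holds.
#10 a5 + a6 = 58; 58 mod 5 = 3 — holds.
#11 28 / 2 = 14, so 2 divides 28 — holds.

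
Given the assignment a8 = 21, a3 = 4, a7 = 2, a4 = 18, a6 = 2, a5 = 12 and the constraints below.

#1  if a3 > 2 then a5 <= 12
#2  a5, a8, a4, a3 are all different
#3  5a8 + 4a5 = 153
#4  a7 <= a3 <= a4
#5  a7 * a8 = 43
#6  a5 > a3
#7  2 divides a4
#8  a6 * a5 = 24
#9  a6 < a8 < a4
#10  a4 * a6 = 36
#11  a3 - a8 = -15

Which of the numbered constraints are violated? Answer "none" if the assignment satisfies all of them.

Constraints 5, 9, and 11 are violated.

#1 a3 = 4 > 2, so we need a5 ≤ 12; a5 = 12 ≤ 12 — OK.
#2 values 12, 21, 18, 4 are pairwise distinct — OK.
#3 5a8 + 4a5 = 5(21) + 4(12) = 153 — OK.
#4 values 2 <= 4 <= 18 — OK.
#5 a7 * a8 = 2 * 21 = 42, not 43 — violated.
#6 a5 = 12, a3 = 4; 12 > 4 — OK.
#7 18 / 2 = 9, so 2 divides 18 — OK.
#8 a6 * a5 = 2 * 12 = 24 — OK.
#9 values 2, 21, 18; a8 = 21 is not < a4 = 18 — violated.
#10 a4 * a6 = 18 * 2 = 36 — OK.
#11 a3 - a8 = 4 - 21 = -17, not -15 — violated.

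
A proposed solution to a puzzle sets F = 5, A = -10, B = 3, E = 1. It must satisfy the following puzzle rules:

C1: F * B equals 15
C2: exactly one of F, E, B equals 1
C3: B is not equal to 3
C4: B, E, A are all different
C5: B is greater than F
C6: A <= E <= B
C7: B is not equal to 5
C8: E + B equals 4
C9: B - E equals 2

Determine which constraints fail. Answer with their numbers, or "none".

C1: F * B = 5 * 3 = 15  yes
C2: F=5, E=1, B=3; 1 of them equals 1  yes
C3: B = 3, but 3 is required to differ  no
C4: values 3, 1, -10 are pairwise distinct  yes
C5: B = 3, F = 5; 3 ≤ 5 (want >)  no
C6: values -10 <= 1 <= 3  yes
C7: B = 3, and 3 ≠ 5  yes
C8: E + B = 1 + 3 = 4  yes
C9: B - E = 3 - 1 = 2  yes

No — constraints 3, 5 are not satisfied.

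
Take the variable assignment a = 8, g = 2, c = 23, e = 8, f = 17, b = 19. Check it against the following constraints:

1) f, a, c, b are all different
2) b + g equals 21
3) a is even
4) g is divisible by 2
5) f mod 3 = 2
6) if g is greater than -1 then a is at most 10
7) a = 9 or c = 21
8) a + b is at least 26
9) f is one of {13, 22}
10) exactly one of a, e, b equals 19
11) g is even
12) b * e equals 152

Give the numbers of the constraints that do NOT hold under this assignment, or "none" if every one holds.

Constraints 7, 9 do not hold.

1) values 17, 8, 23, 19 are pairwise distinct  ✔
2) b + g = 19 + 2 = 21  ✔
3) a = 8 is even  ✔
4) 2 / 2 = 1, so 2 divides 2  ✔
5) 17 mod 3 = 2  ✔
6) g = 2 > -1, so we need a ≤ 10; a = 8 ≤ 10  ✔
7) a = 8 ≠ 9 and c = 23 ≠ 21; both disjuncts false  ✘
8) a + b = 8 + 19 = 27; 27 ≥ 26  ✔
9) f = 17 is not in {13, 22}  ✘
10) a=8, e=8, b=19; 1 of them equals 19  ✔
11) g = 2 is even  ✔
12) b * e = 19 * 8 = 152  ✔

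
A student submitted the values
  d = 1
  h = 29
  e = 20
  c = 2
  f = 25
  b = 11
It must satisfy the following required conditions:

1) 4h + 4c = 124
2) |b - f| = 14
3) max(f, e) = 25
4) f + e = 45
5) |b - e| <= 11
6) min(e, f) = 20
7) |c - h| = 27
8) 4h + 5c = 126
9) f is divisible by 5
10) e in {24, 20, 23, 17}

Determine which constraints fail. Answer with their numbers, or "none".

1) 4h + 4c = 4(29) + 4(2) = 124  OK
2) |11 - 25| = 14  OK
3) max(25, 20) = 25  OK
4) f + e = 25 + 20 = 45  OK
5) |11 - 20| = 9; 9 ≤ 11  OK
6) min(20, 25) = 20  OK
7) |2 - 29| = 27  OK
8) 4h + 5c = 4(29) + 5(2) = 126  OK
9) 25 / 5 = 5, so 5 divides 25  OK
10) e = 20 is in {24, 20, 23, 17}  OK

The assignment satisfies every constraint.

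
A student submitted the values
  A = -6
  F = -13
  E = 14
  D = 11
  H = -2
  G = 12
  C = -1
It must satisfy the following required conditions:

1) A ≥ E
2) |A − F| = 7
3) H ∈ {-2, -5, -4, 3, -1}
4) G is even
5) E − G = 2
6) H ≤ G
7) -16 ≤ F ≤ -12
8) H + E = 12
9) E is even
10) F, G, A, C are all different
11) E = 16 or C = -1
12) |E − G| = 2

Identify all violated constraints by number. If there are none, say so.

1) A = -6, E = 14; -6 < 14 (want ≥) — violated.
2) |-6 − (-13)| = 7 — OK.
3) H = -2 is in {-2, -5, -4, 3, -1} — OK.
4) G = 12 is even — OK.
5) E − G = 14 − 12 = 2 — OK.
6) H = -2, G = 12; -2 ≤ 12 — OK.
7) F = -13 lies in [-16, -12] — OK.
8) H + E = -2 + 14 = 12 — OK.
9) E = 14 is even — OK.
10) values -13, 12, -6, -1 are pairwise distinct — OK.
11) E = 14 ≠ 16, but C = -1 = -1 (second disjunct) — OK.
12) |14 − 12| = 2 — OK.

Constraint 1 does not hold.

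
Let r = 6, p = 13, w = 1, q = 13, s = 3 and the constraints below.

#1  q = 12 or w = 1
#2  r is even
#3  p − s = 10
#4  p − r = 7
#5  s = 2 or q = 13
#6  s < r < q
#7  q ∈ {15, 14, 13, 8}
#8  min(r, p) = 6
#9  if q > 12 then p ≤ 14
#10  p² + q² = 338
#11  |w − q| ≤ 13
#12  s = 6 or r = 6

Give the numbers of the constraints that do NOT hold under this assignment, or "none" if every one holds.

The assignment satisfies every constraint.

#1 q = 13 ≠ 12, but w = 1 = 1 (second disjunct) — OK.
#2 r = 6 is even — OK.
#3 p − s = 13 − 3 = 10 — OK.
#4 p − r = 13 − 6 = 7 — OK.
#5 s = 3 ≠ 2, but q = 13 = 13 (second disjunct) — OK.
#6 values 3 < 6 < 13 — OK.
#7 q = 13 is in {15, 14, 13, 8} — OK.
#8 min(6, 13) = 6 — OK.
#9 q = 13 > 12, so we need p ≤ 14; p = 13 ≤ 14 — OK.
#10 p² + q² = 13² + 13² = 169 + 169 = 338 — OK.
#11 |1 − 13| = 12; 12 ≤ 13 — OK.
#12 s = 3 ≠ 6, but r = 6 = 6 (second disjunct) — OK.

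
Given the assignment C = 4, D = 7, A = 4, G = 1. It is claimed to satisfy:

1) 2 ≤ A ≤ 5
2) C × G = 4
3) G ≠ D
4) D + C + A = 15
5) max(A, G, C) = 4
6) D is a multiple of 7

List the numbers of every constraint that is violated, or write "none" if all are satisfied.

None — every constraint holds.

1) A = 4 lies in [2, 5]  holds
2) C × G = 4 × 1 = 4  holds
3) G = 1, D = 7; distinct  holds
4) D + C + A = 7 + 4 + 4 = 15  holds
5) max(4, 1, 4) = 4  holds
6) 7 / 7 = 1, so 7 divides 7  holds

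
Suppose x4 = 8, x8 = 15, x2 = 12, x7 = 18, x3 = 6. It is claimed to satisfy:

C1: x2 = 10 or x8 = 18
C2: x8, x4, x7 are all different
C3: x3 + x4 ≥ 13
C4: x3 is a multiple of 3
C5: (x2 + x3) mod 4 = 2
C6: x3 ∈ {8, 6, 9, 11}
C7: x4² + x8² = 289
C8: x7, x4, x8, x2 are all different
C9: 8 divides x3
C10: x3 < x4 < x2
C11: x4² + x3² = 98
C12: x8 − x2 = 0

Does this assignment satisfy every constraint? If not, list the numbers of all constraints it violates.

Constraints 1, 9, 11, 12 do not hold.

C1: x2 = 12 ≠ 10 and x8 = 15 ≠ 18; both disjuncts false — violated.
C2: values 15, 8, 18 are pairwise distinct — satisfied.
C3: x3 + x4 = 6 + 8 = 14; 14 ≥ 13 — satisfied.
C4: 6 / 3 = 2, so 3 divides 6 — satisfied.
C5: x2 + x3 = 18; 18 mod 4 = 2 — satisfied.
C6: x3 = 6 is in {8, 6, 9, 11} — satisfied.
C7: x4² + x8² = 8² + 15² = 64 + 225 = 289 — satisfied.
C8: values 18, 8, 15, 12 are pairwise distinct — satisfied.
C9: 6 = 8×0 + 6, so 8 does not divide 6 — violated.
C10: values 6 < 8 < 12 — satisfied.
C11: x4² + x3² = 8² + 6² = 64 + 36 = 100, not 98 — violated.
C12: x8 − x2 = 15 − 12 = 3, not 0 — violated.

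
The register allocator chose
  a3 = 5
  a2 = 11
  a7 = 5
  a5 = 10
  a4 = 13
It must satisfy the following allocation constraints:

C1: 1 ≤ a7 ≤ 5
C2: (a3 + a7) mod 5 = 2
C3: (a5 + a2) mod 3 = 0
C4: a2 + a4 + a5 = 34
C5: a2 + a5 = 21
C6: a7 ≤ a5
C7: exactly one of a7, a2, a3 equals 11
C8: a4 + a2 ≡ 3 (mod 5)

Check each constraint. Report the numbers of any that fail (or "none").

C1: a7 = 5 lies in [1, 5] — holds.
C2: a3 + a7 = 10; 10 mod 5 = 0, not 2 — does not hold.
C3: a5 + a2 = 21; 21 mod 3 = 0 — holds.
C4: a2 + a4 + a5 = 11 + 13 + 10 = 34 — holds.
C5: a2 + a5 = 11 + 10 = 21 — holds.
C6: a7 = 5, a5 = 10; 5 ≤ 10 — holds.
C7: a7=5, a2=11, a3=5; 1 of them equals 11 — holds.
C8: a4 + a2 = 24; 24 mod 5 = 4, not 3 — does not hold.

No — constraints 2 and 8 are not satisfied.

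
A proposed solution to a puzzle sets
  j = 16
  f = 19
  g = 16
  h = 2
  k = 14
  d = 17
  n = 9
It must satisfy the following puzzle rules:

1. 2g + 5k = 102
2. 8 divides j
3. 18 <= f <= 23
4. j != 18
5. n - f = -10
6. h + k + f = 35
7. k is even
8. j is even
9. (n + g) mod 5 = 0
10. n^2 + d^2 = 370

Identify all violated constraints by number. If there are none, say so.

1. 2g + 5k = 2(16) + 5(14) = 102 — holds.
2. 16 / 8 = 2, so 8 divides 16 — holds.
3. f = 19 lies in [18, 23] — holds.
4. j = 16, and 16 ≠ 18 — holds.
5. n - f = 9 - 19 = -10 — holds.
6. h + k + f = 2 + 14 + 19 = 35 — holds.
7. k = 14 is even — holds.
8. j = 16 is even — holds.
9. n + g = 25; 25 mod 5 = 0 — holds.
10. n^2 + d^2 = 9^2 + 17^2 = 81 + 289 = 370 — holds.

All constraints are satisfied.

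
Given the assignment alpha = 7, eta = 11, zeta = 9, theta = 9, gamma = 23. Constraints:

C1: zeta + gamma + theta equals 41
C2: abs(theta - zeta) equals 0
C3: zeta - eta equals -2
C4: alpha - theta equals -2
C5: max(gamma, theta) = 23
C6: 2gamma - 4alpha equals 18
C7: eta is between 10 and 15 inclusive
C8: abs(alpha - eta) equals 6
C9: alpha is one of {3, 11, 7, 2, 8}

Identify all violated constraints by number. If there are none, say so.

C1: zeta + gamma + theta = 9 + 23 + 9 = 41  true
C2: abs(9 - 9) = 0  true
C3: zeta - eta = 9 - 11 = -2  true
C4: alpha - theta = 7 - 9 = -2  true
C5: max(23, 9) = 23  true
C6: 2gamma - 4alpha = 2(23) - 4(7) = 18  true
C7: eta = 11 lies in [10, 15]  true
C8: abs(7 - 11) = 4, not 6  false
C9: alpha = 7 is in {3, 11, 7, 2, 8}  true

Violated: 8.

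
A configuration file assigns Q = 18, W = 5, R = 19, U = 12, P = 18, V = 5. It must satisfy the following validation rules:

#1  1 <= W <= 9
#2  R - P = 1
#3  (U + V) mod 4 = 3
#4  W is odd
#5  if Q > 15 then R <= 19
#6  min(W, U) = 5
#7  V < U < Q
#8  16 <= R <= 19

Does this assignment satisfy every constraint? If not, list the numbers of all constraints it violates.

#1 W = 5 lies in [1, 9] — OK.
#2 R - P = 19 - 18 = 1 — OK.
#3 U + V = 17; 17 mod 4 = 1, not 3 — violated.
#4 W = 5 is odd — OK.
#5 Q = 18 > 15, so we need R ≤ 19; R = 19 ≤ 19 — OK.
#6 min(5, 12) = 5 — OK.
#7 values 5 < 12 < 18 — OK.
#8 R = 19 lies in [16, 19] — OK.

The assignment fails constraint 3.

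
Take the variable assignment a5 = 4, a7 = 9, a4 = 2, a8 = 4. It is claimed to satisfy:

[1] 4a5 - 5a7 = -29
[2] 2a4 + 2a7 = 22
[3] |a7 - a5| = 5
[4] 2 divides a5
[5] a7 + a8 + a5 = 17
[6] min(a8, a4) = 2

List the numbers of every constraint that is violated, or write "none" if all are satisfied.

[1] 4a5 - 5a7 = 4(4) - 5(9) = -29 — OK.
[2] 2a4 + 2a7 = 2(2) + 2(9) = 22 — OK.
[3] |9 - 4| = 5 — OK.
[4] 4 / 2 = 2, so 2 divides 4 — OK.
[5] a7 + a8 + a5 = 9 + 4 + 4 = 17 — OK.
[6] min(4, 2) = 2 — OK.

Yes — all constraints hold.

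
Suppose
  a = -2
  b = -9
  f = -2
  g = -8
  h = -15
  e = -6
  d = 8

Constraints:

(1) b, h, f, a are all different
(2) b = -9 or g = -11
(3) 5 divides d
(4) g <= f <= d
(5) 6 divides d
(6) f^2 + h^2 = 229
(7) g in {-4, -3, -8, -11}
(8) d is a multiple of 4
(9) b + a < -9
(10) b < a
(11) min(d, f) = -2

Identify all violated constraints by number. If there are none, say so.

Violated: 1, 3, 5.

(1) f = a = -2, not all different — does not hold.
(2) b = -9 = -9 (first disjunct) — holds.
(3) 8 = 5*1 + 3, so 5 does not divide 8 — does not hold.
(4) values -8 <= -2 <= 8 — holds.
(5) 8 = 6*1 + 2, so 6 does not divide 8 — does not hold.
(6) f^2 + h^2 = (-2)^2 + (-15)^2 = 4 + 225 = 229 — holds.
(7) g = -8 is in {-4, -3, -8, -11} — holds.
(8) 8 / 4 = 2, so 4 divides 8 — holds.
(9) b + a = -9 + (-2) = -11; -11 < -9 — holds.
(10) b = -9, a = -2; -9 < -2 — holds.
(11) min(8, -2) = -2 — holds.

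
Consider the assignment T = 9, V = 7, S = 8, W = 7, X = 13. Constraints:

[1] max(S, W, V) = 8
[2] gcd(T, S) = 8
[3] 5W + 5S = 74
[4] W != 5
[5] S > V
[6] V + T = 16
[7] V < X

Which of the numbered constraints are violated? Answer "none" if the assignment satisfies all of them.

[1] max(8, 7, 7) = 8  OK
[2] gcd(9, 8) = 1, not 8  FAIL
[3] 5W + 5S = 5(7) + 5(8) = 75, not 74  FAIL
[4] W = 7, and 7 ≠ 5  OK
[5] S = 8, V = 7; 8 > 7  OK
[6] V + T = 7 + 9 = 16  OK
[7] V = 7, X = 13; 7 < 13  OK

The assignment fails constraints 2 and 3.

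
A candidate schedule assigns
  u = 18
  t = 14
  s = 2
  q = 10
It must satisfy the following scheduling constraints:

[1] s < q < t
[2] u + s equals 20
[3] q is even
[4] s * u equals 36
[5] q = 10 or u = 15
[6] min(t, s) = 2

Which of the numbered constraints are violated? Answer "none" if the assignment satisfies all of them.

[1] values 2 < 10 < 14 — holds.
[2] u + s = 18 + 2 = 20 — holds.
[3] q = 10 is even — holds.
[4] s * u = 2 * 18 = 36 — holds.
[5] q = 10 = 10 (first disjunct) — holds.
[6] min(14, 2) = 2 — holds.

All constraints are satisfied.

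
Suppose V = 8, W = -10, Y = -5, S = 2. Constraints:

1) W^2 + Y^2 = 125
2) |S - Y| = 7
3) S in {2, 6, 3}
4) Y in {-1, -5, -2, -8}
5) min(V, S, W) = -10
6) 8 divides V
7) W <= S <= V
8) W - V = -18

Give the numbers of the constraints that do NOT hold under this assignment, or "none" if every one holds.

1) W^2 + Y^2 = (-10)^2 + (-5)^2 = 100 + 25 = 125 — OK.
2) |2 - (-5)| = 7 — OK.
3) S = 2 is in {2, 6, 3} — OK.
4) Y = -5 is in {-1, -5, -2, -8} — OK.
5) min(8, 2, -10) = -10 — OK.
6) 8 / 8 = 1, so 8 divides 8 — OK.
7) values -10 <= 2 <= 8 — OK.
8) W - V = -10 - 8 = -18 — OK.

Yes — all constraints hold.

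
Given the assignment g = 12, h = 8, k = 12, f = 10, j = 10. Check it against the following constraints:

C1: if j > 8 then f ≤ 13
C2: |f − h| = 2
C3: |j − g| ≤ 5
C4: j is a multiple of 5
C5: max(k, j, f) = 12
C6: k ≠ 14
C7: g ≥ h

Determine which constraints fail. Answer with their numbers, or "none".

The assignment satisfies every constraint.

C1: j = 10 > 8, so we need f ≤ 13; f = 10 ≤ 13 — OK.
C2: |10 − 8| = 2 — OK.
C3: |10 − 12| = 2; 2 ≤ 5 — OK.
C4: 10 / 5 = 2, so 5 divides 10 — OK.
C5: max(12, 10, 10) = 12 — OK.
C6: k = 12, and 12 ≠ 14 — OK.
C7: g = 12, h = 8; 12 ≥ 8 — OK.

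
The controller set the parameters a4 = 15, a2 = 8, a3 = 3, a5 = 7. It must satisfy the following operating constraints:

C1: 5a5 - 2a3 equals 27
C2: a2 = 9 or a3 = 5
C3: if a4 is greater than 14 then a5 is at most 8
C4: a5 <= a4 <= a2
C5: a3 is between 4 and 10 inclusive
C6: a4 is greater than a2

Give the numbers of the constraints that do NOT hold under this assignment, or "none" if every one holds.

Constraints 1, 2, 4, 5 do not hold.

C1: 5a5 - 2a3 = 5(7) - 2(3) = 29, not 27  false
C2: a2 = 8 ≠ 9 and a3 = 3 ≠ 5; both disjuncts false  false
C3: a4 = 15 > 14, so we need a5 ≤ 8; a5 = 7 ≤ 8  true
C4: values 7, 15, 8; a4 = 15 is not <= a2 = 8  false
C5: a3 = 3 is outside [4, 10]  false
C6: a4 = 15, a2 = 8; 15 > 8  true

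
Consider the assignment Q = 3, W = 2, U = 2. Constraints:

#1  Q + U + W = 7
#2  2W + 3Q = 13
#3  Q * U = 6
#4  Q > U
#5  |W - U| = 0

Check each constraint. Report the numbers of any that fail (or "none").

All constraints are satisfied.

#1 Q + U + W = 3 + 2 + 2 = 7  ✔
#2 2W + 3Q = 2(2) + 3(3) = 13  ✔
#3 Q * U = 3 * 2 = 6  ✔
#4 Q = 3, U = 2; 3 > 2  ✔
#5 |2 - 2| = 0  ✔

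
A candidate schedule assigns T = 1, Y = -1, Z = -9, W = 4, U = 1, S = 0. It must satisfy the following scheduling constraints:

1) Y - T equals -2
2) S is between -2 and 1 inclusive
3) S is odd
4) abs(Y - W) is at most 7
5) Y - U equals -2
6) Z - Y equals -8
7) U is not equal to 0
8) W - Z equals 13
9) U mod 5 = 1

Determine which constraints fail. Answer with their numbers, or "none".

1) Y - T = -1 - 1 = -2  OK
2) S = 0 lies in [-2, 1]  OK
3) S = 0 is even  FAIL
4) abs(-1 - 4) = 5; 5 ≤ 7  OK
5) Y - U = -1 - 1 = -2  OK
6) Z - Y = -9 - (-1) = -8  OK
7) U = 1, and 1 ≠ 0  OK
8) W - Z = 4 - (-9) = 13  OK
9) 1 mod 5 = 1  OK

The assignment fails constraint 3.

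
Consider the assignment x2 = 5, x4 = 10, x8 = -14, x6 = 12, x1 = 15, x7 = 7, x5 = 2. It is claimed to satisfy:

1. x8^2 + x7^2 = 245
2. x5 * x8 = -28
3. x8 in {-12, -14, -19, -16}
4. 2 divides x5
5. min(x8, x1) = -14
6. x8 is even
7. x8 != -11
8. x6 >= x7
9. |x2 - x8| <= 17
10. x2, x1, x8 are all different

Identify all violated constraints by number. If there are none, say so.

1. x8^2 + x7^2 = (-14)^2 + 7^2 = 196 + 49 = 245 — holds.
2. x5 * x8 = 2 * (-14) = -28 — holds.
3. x8 = -14 is in {-12, -14, -19, -16} — holds.
4. 2 / 2 = 1, so 2 divides 2 — holds.
5. min(-14, 15) = -14 — holds.
6. x8 = -14 is even — holds.
7. x8 = -14, and -14 ≠ -11 — holds.
8. x6 = 12, x7 = 7; 12 ≥ 7 — holds.
9. |5 - (-14)| = 19; 19 > 17, exceeds bound 17 — does not hold.
10. values 5, 15, -14 are pairwise distinct — holds.

Constraint 9 does not hold.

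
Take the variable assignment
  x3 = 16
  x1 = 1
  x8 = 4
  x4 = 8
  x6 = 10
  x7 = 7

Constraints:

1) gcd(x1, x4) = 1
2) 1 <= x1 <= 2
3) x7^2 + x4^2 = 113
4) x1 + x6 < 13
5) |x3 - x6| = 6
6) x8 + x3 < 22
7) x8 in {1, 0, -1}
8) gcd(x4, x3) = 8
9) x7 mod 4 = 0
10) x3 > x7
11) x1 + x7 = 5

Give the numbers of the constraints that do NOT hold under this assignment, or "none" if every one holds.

1) gcd(1, 8) = 1 — satisfied.
2) x1 = 1 lies in [1, 2] — satisfied.
3) x7^2 + x4^2 = 7^2 + 8^2 = 49 + 64 = 113 — satisfied.
4) x1 + x6 = 1 + 10 = 11; 11 < 13 — satisfied.
5) |16 - 10| = 6 — satisfied.
6) x8 + x3 = 4 + 16 = 20; 20 < 22 — satisfied.
7) x8 = 4 is not in {1, 0, -1} — violated.
8) gcd(8, 16) = 8 — satisfied.
9) 7 mod 4 = 3, not 0 — violated.
10) x3 = 16, x7 = 7; 16 > 7 — satisfied.
11) x1 + x7 = 1 + 7 = 8, not 5 — violated.

Constraints 7, 9, and 11 are violated.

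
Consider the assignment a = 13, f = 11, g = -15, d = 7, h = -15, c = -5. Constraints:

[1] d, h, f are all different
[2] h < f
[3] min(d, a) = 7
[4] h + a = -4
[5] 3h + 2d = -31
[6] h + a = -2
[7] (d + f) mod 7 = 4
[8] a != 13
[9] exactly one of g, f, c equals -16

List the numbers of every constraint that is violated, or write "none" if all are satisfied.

[1] values 7, -15, 11 are pairwise distinct  true
[2] h = -15, f = 11; -15 < 11  true
[3] min(7, 13) = 7  true
[4] h + a = -15 + 13 = -2, not -4  false
[5] 3h + 2d = 3(-15) + 2(7) = -31  true
[6] h + a = -15 + 13 = -2  true
[7] d + f = 18; 18 mod 7 = 4  true
[8] a = 13, but 13 is required to differ  false
[9] g=-15, f=11, c=-5; 0 of them equal -16, not exactly one  false

Violated: 4, 8, 9.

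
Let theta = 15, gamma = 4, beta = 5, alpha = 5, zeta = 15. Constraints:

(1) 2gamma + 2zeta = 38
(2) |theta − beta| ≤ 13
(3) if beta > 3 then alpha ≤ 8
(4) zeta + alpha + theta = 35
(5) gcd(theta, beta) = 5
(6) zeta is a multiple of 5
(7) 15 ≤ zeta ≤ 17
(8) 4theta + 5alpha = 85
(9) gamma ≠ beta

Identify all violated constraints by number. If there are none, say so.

(1) 2gamma + 2zeta = 2(4) + 2(15) = 38 — holds.
(2) |15 − 5| = 10; 10 ≤ 13 — holds.
(3) beta = 5 > 3, so we need alpha ≤ 8; alpha = 5 ≤ 8 — holds.
(4) zeta + alpha + theta = 15 + 5 + 15 = 35 — holds.
(5) gcd(15, 5) = 5 — holds.
(6) 15 / 5 = 3, so 5 divides 15 — holds.
(7) zeta = 15 lies in [15, 17] — holds.
(8) 4theta + 5alpha = 4(15) + 5(5) = 85 — holds.
(9) gamma = 4, beta = 5; distinct — holds.

The assignment satisfies every constraint.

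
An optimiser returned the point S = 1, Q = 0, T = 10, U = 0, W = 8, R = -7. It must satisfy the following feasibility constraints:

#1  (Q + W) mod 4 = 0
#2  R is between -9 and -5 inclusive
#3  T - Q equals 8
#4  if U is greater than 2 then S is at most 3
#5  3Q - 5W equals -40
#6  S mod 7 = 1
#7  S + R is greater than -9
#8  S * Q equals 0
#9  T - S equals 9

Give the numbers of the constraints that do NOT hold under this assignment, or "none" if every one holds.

Violated: 3.

#1 Q + W = 8; 8 mod 4 = 0 — holds.
#2 R = -7 lies in [-9, -5] — holds.
#3 T - Q = 10 - 0 = 10, not 8 — does not hold.
#4 U = 0, not > 2; antecedent false, conditional vacuously true — holds.
#5 3Q - 5W = 3(0) - 5(8) = -40 — holds.
#6 1 mod 7 = 1 — holds.
#7 S + R = 1 + (-7) = -6; -6 > -9 — holds.
#8 S * Q = 1 * 0 = 0 — holds.
#9 T - S = 10 - 1 = 9 — holds.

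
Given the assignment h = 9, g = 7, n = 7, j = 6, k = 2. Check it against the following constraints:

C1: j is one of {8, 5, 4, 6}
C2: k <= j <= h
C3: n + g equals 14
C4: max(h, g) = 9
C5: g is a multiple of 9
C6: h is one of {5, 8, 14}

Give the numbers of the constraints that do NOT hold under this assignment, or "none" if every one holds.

C1: j = 6 is in {8, 5, 4, 6} — holds.
C2: values 2 <= 6 <= 9 — holds.
C3: n + g = 7 + 7 = 14 — holds.
C4: max(9, 7) = 9 — holds.
C5: 7 = 9*0 + 7, so 9 does not divide 7 — does not hold.
C6: h = 9 is not in {5, 8, 14} — does not hold.

No — constraints 5, 6 are not satisfied.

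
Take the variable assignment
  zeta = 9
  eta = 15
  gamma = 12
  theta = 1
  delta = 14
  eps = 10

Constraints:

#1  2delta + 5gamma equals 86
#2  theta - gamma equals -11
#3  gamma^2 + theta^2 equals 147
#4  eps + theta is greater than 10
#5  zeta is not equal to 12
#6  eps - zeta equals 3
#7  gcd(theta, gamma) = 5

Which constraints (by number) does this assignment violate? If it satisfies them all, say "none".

Constraints 1, 3, 6, and 7 do not hold.

#1 2delta + 5gamma = 2(14) + 5(12) = 88, not 86  ✗
#2 theta - gamma = 1 - 12 = -11  ✓
#3 gamma^2 + theta^2 = 12^2 + 1^2 = 144 + 1 = 145, not 147  ✗
#4 eps + theta = 10 + 1 = 11; 11 > 10  ✓
#5 zeta = 9, and 9 ≠ 12  ✓
#6 eps - zeta = 10 - 9 = 1, not 3  ✗
#7 gcd(1, 12) = 1, not 5  ✗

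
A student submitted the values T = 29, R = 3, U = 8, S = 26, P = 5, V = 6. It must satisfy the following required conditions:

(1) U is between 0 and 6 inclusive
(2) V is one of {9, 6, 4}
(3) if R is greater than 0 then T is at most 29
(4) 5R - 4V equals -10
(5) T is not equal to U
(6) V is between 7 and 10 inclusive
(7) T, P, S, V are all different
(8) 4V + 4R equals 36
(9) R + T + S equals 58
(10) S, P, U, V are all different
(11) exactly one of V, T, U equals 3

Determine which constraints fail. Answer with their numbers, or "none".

Constraints 1, 4, 6, 11 do not hold.

(1) U = 8 is outside [0, 6] — violated.
(2) V = 6 is in {9, 6, 4} — OK.
(3) R = 3 > 0, so we need T ≤ 29; T = 29 ≤ 29 — OK.
(4) 5R - 4V = 5(3) - 4(6) = -9, not -10 — violated.
(5) T = 29, U = 8; distinct — OK.
(6) V = 6 is outside [7, 10] — violated.
(7) values 29, 5, 26, 6 are pairwise distinct — OK.
(8) 4V + 4R = 4(6) + 4(3) = 36 — OK.
(9) R + T + S = 3 + 29 + 26 = 58 — OK.
(10) values 26, 5, 8, 6 are pairwise distinct — OK.
(11) V=6, T=29, U=8; 0 of them equal 3, not exactly one — violated.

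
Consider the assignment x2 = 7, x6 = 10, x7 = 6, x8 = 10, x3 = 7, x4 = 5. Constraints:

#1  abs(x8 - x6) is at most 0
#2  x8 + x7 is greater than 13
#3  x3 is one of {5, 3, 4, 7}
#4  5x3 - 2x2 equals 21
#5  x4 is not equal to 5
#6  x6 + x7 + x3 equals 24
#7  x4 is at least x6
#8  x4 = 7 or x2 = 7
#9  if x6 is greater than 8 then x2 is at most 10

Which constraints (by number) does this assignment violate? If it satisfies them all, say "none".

#1 abs(10 - 10) = 0; 0 ≤ 0  holds
#2 x8 + x7 = 10 + 6 = 16; 16 > 13  holds
#3 x3 = 7 is in {5, 3, 4, 7}  holds
#4 5x3 - 2x2 = 5(7) - 2(7) = 21  holds
#5 x4 = 5, but 5 is required to differ  fails
#6 x6 + x7 + x3 = 10 + 6 + 7 = 23, not 24  fails
#7 x4 = 5, x6 = 10; 5 < 10 (want ≥)  fails
#8 x4 = 5 ≠ 7, but x2 = 7 = 7 (second disjunct)  holds
#9 x6 = 10 > 8, so we need x2 ≤ 10; x2 = 7 ≤ 10  holds

Violated: 5, 6, and 7.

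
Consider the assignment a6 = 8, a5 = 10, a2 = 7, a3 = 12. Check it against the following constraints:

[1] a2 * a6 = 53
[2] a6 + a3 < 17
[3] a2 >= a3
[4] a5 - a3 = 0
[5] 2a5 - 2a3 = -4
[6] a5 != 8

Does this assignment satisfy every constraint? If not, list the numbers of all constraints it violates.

[1] a2 * a6 = 7 * 8 = 56, not 53 — does not hold.
[2] a6 + a3 = 8 + 12 = 20; 20 ≥ 17, bound 17 not met — does not hold.
[3] a2 = 7, a3 = 12; 7 < 12 (want ≥) — does not hold.
[4] a5 - a3 = 10 - 12 = -2, not 0 — does not hold.
[5] 2a5 - 2a3 = 2(10) - 2(12) = -4 — holds.
[6] a5 = 10, and 10 ≠ 8 — holds.

No — constraints 1, 2, 3, and 4 are not satisfied.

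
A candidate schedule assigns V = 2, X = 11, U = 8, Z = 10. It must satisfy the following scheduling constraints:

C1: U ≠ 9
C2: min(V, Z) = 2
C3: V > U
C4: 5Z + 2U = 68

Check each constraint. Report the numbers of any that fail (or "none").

Violated: 3, 4.

C1: U = 8, and 8 ≠ 9 — holds.
C2: min(2, 10) = 2 — holds.
C3: V = 2, U = 8; 2 ≤ 8 (want >) — fails.
C4: 5Z + 2U = 5(10) + 2(8) = 66, not 68 — fails.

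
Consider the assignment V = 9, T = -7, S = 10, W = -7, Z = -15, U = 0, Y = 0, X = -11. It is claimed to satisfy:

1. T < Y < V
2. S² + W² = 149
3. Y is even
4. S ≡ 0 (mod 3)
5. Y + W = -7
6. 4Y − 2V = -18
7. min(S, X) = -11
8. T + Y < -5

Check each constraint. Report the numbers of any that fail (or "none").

Constraint 4 does not hold.

1. values -7 < 0 < 9 — OK.
2. S² + W² = 10² + (-7)² = 100 + 49 = 149 — OK.
3. Y = 0 is even — OK.
4. 10 mod 3 = 1, not 0 — violated.
5. Y + W = 0 + (-7) = -7 — OK.
6. 4Y − 2V = 4(0) − 2(9) = -18 — OK.
7. min(10, -11) = -11 — OK.
8. T + Y = -7 + 0 = -7; -7 < -5 — OK.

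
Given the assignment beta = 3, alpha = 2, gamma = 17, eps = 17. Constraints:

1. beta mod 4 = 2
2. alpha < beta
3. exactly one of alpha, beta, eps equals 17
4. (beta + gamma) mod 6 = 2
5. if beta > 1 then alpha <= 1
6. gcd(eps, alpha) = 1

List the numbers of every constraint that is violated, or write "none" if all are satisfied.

1. 3 mod 4 = 3, not 2  fails
2. alpha = 2, beta = 3; 2 < 3  holds
3. alpha=2, beta=3, eps=17; 1 of them equals 17  holds
4. beta + gamma = 20; 20 mod 6 = 2  holds
5. beta = 3 > 1, so we need alpha ≤ 1; but alpha = 2 > 1  fails
6. gcd(17, 2) = 1  holds

Constraints 1 and 5 do not hold.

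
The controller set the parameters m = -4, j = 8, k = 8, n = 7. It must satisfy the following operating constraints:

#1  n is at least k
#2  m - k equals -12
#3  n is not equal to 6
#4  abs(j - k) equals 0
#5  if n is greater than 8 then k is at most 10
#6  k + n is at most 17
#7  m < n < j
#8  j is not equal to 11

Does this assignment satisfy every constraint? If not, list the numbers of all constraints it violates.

#1 n = 7, k = 8; 7 < 8 (want ≥)  no
#2 m - k = -4 - 8 = -12  yes
#3 n = 7, and 7 ≠ 6  yes
#4 abs(8 - 8) = 0  yes
#5 n = 7, not > 8; antecedent false, conditional vacuously true  yes
#6 k + n = 8 + 7 = 15; 15 ≤ 17  yes
#7 values -4 < 7 < 8  yes
#8 j = 8, and 8 ≠ 11  yes

Violated: 1.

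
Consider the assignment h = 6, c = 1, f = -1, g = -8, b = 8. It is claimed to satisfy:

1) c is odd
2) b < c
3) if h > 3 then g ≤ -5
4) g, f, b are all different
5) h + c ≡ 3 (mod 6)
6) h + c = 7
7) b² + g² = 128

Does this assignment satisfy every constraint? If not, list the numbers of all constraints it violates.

Constraints 2, 5 are violated.

1) c = 1 is odd  true
2) b = 8, c = 1; 8 ≥ 1 (want <)  false
3) h = 6 > 3, so we need g ≤ -5; g = -8 ≤ -5  true
4) values -8, -1, 8 are pairwise distinct  true
5) h + c = 7; 7 mod 6 = 1, not 3  false
6) h + c = 6 + 1 = 7  true
7) b² + g² = 8² + (-8)² = 64 + 64 = 128  true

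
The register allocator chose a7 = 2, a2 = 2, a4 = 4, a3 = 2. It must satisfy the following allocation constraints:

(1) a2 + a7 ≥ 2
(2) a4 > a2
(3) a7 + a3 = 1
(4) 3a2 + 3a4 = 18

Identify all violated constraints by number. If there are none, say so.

No — constraint 3 is not satisfied.

(1) a2 + a7 = 2 + 2 = 4; 4 ≥ 2  ✔
(2) a4 = 4, a2 = 2; 4 > 2  ✔
(3) a7 + a3 = 2 + 2 = 4, not 1  ✘
(4) 3a2 + 3a4 = 3(2) + 3(4) = 18  ✔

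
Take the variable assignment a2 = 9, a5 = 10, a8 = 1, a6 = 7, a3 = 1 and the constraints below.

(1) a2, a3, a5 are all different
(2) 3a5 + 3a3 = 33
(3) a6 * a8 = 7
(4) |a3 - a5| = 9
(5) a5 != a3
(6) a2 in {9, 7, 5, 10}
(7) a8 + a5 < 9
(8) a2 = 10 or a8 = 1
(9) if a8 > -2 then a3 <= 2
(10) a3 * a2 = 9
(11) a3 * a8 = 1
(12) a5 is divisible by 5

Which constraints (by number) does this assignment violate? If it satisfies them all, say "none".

(1) values 9, 1, 10 are pairwise distinct — holds.
(2) 3a5 + 3a3 = 3(10) + 3(1) = 33 — holds.
(3) a6 * a8 = 7 * 1 = 7 — holds.
(4) |1 - 10| = 9 — holds.
(5) a5 = 10, a3 = 1; distinct — holds.
(6) a2 = 9 is in {9, 7, 5, 10} — holds.
(7) a8 + a5 = 1 + 10 = 11; 11 ≥ 9, bound 9 not met — fails.
(8) a2 = 9 ≠ 10, but a8 = 1 = 1 (second disjunct) — holds.
(9) a8 = 1 > -2, so we need a3 ≤ 2; a3 = 1 ≤ 2 — holds.
(10) a3 * a2 = 1 * 9 = 9 — holds.
(11) a3 * a8 = 1 * 1 = 1 — holds.
(12) 10 / 5 = 2, so 5 divides 10 — holds.

Constraint 7 does not hold.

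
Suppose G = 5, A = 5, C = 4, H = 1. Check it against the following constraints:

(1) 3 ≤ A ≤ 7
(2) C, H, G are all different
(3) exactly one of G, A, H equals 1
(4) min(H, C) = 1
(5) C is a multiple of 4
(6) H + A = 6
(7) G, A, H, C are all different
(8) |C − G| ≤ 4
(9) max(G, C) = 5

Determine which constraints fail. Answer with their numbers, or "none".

(1) A = 5 lies in [3, 7]  true
(2) values 4, 1, 5 are pairwise distinct  true
(3) G=5, A=5, H=1; 1 of them equals 1  true
(4) min(1, 4) = 1  true
(5) 4 / 4 = 1, so 4 divides 4  true
(6) H + A = 1 + 5 = 6  true
(7) G = A = 5, not all different  false
(8) |4 − 5| = 1; 1 ≤ 4  true
(9) max(5, 4) = 5  true

Violated: 7.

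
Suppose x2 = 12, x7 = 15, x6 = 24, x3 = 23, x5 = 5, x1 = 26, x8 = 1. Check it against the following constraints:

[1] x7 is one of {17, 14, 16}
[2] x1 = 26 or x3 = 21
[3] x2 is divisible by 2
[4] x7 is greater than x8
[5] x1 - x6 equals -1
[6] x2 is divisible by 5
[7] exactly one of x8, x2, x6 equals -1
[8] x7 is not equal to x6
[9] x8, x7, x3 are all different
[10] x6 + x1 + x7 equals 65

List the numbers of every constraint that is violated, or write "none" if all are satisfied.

[1] x7 = 15 is not in {17, 14, 16} — does not hold.
[2] x1 = 26 = 26 (first disjunct) — holds.
[3] 12 / 2 = 6, so 2 divides 12 — holds.
[4] x7 = 15, x8 = 1; 15 > 1 — holds.
[5] x1 - x6 = 26 - 24 = 2, not -1 — does not hold.
[6] 12 = 5*2 + 2, so 5 does not divide 12 — does not hold.
[7] x8=1, x2=12, x6=24; 0 of them equal -1, not exactly one — does not hold.
[8] x7 = 15, x6 = 24; distinct — holds.
[9] values 1, 15, 23 are pairwise distinct — holds.
[10] x6 + x1 + x7 = 24 + 26 + 15 = 65 — holds.

Constraints 1, 5, 6, 7 are violated.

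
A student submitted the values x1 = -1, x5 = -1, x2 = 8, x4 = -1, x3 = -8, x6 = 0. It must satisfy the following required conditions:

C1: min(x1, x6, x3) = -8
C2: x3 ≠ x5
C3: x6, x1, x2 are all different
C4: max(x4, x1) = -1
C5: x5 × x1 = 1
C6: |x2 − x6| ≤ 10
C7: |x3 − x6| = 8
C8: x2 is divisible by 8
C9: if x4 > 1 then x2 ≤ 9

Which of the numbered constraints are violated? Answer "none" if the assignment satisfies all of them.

None — every constraint holds.

C1: min(-1, 0, -8) = -8 — holds.
C2: x3 = -8, x5 = -1; distinct — holds.
C3: values 0, -1, 8 are pairwise distinct — holds.
C4: max(-1, -1) = -1 — holds.
C5: x5 × x1 = -1 × (-1) = 1 — holds.
C6: |8 − 0| = 8; 8 ≤ 10 — holds.
C7: |-8 − 0| = 8 — holds.
C8: 8 / 8 = 1, so 8 divides 8 — holds.
C9: x4 = -1, not > 1; antecedent false, conditional vacuously true — holds.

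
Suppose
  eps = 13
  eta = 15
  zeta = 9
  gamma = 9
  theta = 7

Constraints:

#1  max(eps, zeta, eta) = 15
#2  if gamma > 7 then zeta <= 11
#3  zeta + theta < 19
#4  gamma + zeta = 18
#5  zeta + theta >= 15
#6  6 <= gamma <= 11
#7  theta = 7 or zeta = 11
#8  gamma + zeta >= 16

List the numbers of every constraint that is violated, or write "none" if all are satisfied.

All constraints are satisfied.

#1 max(13, 9, 15) = 15  holds
#2 gamma = 9 > 7, so we need zeta ≤ 11; zeta = 9 ≤ 11  holds
#3 zeta + theta = 9 + 7 = 16; 16 < 19  holds
#4 gamma + zeta = 9 + 9 = 18  holds
#5 zeta + theta = 9 + 7 = 16; 16 ≥ 15  holds
#6 gamma = 9 lies in [6, 11]  holds
#7 theta = 7 = 7 (first disjunct)  holds
#8 gamma + zeta = 9 + 9 = 18; 18 ≥ 16  holds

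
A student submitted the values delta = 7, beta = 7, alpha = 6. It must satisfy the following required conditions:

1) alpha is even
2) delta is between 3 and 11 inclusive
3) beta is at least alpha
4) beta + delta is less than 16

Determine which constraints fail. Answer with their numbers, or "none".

1) alpha = 6 is even  ✓
2) delta = 7 lies in [3, 11]  ✓
3) beta = 7, alpha = 6; 7 ≥ 6  ✓
4) beta + delta = 7 + 7 = 14; 14 < 16  ✓

No violations.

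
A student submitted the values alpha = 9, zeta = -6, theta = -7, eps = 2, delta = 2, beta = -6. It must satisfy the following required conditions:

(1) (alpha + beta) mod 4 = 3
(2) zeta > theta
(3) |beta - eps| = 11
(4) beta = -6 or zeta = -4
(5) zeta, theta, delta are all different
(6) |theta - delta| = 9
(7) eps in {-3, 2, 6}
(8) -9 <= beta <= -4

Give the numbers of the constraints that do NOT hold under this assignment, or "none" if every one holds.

Violated: 3.

(1) alpha + beta = 3; 3 mod 4 = 3 — holds.
(2) zeta = -6, theta = -7; -6 > -7 — holds.
(3) |-6 - 2| = 8, not 11 — fails.
(4) beta = -6 = -6 (first disjunct) — holds.
(5) values -6, -7, 2 are pairwise distinct — holds.
(6) |-7 - 2| = 9 — holds.
(7) eps = 2 is in {-3, 2, 6} — holds.
(8) beta = -6 lies in [-9, -4] — holds.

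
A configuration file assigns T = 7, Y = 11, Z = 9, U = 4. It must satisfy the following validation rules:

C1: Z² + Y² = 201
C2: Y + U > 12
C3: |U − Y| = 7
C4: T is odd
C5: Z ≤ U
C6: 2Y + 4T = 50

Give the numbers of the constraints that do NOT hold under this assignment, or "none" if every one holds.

C1: Z² + Y² = 9² + 11² = 81 + 121 = 202, not 201  ✘
C2: Y + U = 11 + 4 = 15; 15 > 12  ✔
C3: |4 − 11| = 7  ✔
C4: T = 7 is odd  ✔
C5: Z = 9, U = 4; 9 > 4 (want ≤)  ✘
C6: 2Y + 4T = 2(11) + 4(7) = 50  ✔

Constraints 1 and 5 do not hold.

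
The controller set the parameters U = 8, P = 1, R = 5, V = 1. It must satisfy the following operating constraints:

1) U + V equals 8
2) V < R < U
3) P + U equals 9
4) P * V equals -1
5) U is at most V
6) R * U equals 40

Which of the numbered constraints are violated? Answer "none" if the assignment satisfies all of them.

The assignment fails constraints 1, 4, 5.

1) U + V = 8 + 1 = 9, not 8 — violated.
2) values 1 < 5 < 8 — satisfied.
3) P + U = 1 + 8 = 9 — satisfied.
4) P * V = 1 * 1 = 1, not -1 — violated.
5) U = 8, V = 1; 8 > 1 (want ≤) — violated.
6) R * U = 5 * 8 = 40 — satisfied.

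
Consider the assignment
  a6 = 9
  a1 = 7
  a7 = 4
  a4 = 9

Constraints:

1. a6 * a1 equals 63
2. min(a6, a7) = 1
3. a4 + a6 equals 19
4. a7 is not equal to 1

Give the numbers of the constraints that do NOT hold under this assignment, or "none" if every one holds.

1. a6 * a1 = 9 * 7 = 63 — holds.
2. min(9, 4) = 4, not 1 — does not hold.
3. a4 + a6 = 9 + 9 = 18, not 19 — does not hold.
4. a7 = 4, and 4 ≠ 1 — holds.

The assignment fails constraints 2, 3.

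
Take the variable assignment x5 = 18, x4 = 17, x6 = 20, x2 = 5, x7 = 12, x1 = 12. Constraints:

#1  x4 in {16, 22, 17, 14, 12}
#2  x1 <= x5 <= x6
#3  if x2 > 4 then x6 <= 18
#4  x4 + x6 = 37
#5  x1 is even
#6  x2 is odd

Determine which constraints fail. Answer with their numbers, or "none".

#1 x4 = 17 is in {16, 22, 17, 14, 12} — OK.
#2 values 12 <= 18 <= 20 — OK.
#3 x2 = 5 > 4, so we need x6 ≤ 18; but x6 = 20 > 18 — violated.
#4 x4 + x6 = 17 + 20 = 37 — OK.
#5 x1 = 12 is even — OK.
#6 x2 = 5 is odd — OK.

Violated: 3.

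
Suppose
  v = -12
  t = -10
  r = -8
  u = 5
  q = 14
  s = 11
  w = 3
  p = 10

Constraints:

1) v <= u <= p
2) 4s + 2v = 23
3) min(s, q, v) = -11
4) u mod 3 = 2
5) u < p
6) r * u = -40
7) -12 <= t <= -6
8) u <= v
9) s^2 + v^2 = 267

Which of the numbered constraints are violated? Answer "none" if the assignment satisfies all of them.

Constraints 2, 3, 8, 9 do not hold.

1) values -12 <= 5 <= 10 — holds.
2) 4s + 2v = 4(11) + 2(-12) = 20, not 23 — fails.
3) min(11, 14, -12) = -12, not -11 — fails.
4) 5 mod 3 = 2 — holds.
5) u = 5, p = 10; 5 < 10 — holds.
6) r * u = -8 * 5 = -40 — holds.
7) t = -10 lies in [-12, -6] — holds.
8) u = 5, v = -12; 5 > -12 (want ≤) — fails.
9) s^2 + v^2 = 11^2 + (-12)^2 = 121 + 144 = 265, not 267 — fails.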